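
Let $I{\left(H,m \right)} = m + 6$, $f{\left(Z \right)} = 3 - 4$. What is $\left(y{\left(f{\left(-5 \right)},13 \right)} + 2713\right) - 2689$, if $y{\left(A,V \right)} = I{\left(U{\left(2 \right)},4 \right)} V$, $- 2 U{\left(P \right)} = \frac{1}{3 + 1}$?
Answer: $154$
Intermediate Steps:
$f{\left(Z \right)} = -1$ ($f{\left(Z \right)} = 3 - 4 = -1$)
$U{\left(P \right)} = - \frac{1}{8}$ ($U{\left(P \right)} = - \frac{1}{2 \left(3 + 1\right)} = - \frac{1}{2 \cdot 4} = \left(- \frac{1}{2}\right) \frac{1}{4} = - \frac{1}{8}$)
$I{\left(H,m \right)} = 6 + m$
$y{\left(A,V \right)} = 10 V$ ($y{\left(A,V \right)} = \left(6 + 4\right) V = 10 V$)
$\left(y{\left(f{\left(-5 \right)},13 \right)} + 2713\right) - 2689 = \left(10 \cdot 13 + 2713\right) - 2689 = \left(130 + 2713\right) - 2689 = 2843 - 2689 = 154$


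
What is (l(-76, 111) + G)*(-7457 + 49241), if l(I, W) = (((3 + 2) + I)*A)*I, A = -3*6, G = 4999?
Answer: -3849518136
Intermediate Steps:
A = -18
l(I, W) = I*(-90 - 18*I) (l(I, W) = (((3 + 2) + I)*(-18))*I = ((5 + I)*(-18))*I = (-90 - 18*I)*I = I*(-90 - 18*I))
(l(-76, 111) + G)*(-7457 + 49241) = (-18*(-76)*(5 - 76) + 4999)*(-7457 + 49241) = (-18*(-76)*(-71) + 4999)*41784 = (-97128 + 4999)*41784 = -92129*41784 = -3849518136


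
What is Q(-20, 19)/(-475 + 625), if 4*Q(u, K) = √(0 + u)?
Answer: I*√5/300 ≈ 0.0074536*I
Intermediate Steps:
Q(u, K) = √u/4 (Q(u, K) = √(0 + u)/4 = √u/4)
Q(-20, 19)/(-475 + 625) = (√(-20)/4)/(-475 + 625) = ((2*I*√5)/4)/150 = (I*√5/2)/150 = I*√5/300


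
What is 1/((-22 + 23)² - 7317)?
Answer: -1/7316 ≈ -0.00013669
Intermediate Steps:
1/((-22 + 23)² - 7317) = 1/(1² - 7317) = 1/(1 - 7317) = 1/(-7316) = -1/7316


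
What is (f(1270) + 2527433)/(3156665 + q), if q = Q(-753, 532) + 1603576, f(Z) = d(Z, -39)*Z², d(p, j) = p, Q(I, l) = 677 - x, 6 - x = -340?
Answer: 2050910433/4760572 ≈ 430.81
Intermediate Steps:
x = 346 (x = 6 - 1*(-340) = 6 + 340 = 346)
Q(I, l) = 331 (Q(I, l) = 677 - 1*346 = 677 - 346 = 331)
f(Z) = Z³ (f(Z) = Z*Z² = Z³)
q = 1603907 (q = 331 + 1603576 = 1603907)
(f(1270) + 2527433)/(3156665 + q) = (1270³ + 2527433)/(3156665 + 1603907) = (2048383000 + 2527433)/4760572 = 2050910433*(1/4760572) = 2050910433/4760572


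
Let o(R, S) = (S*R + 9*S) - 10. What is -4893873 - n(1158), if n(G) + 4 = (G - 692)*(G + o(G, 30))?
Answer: -21743497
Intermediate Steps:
o(R, S) = -10 + 9*S + R*S (o(R, S) = (R*S + 9*S) - 10 = (9*S + R*S) - 10 = -10 + 9*S + R*S)
n(G) = -4 + (-692 + G)*(260 + 31*G) (n(G) = -4 + (G - 692)*(G + (-10 + 9*30 + G*30)) = -4 + (-692 + G)*(G + (-10 + 270 + 30*G)) = -4 + (-692 + G)*(G + (260 + 30*G)) = -4 + (-692 + G)*(260 + 31*G))
-4893873 - n(1158) = -4893873 - (-179924 - 21192*1158 + 31*1158**2) = -4893873 - (-179924 - 24540336 + 31*1340964) = -4893873 - (-179924 - 24540336 + 41569884) = -4893873 - 1*16849624 = -4893873 - 16849624 = -21743497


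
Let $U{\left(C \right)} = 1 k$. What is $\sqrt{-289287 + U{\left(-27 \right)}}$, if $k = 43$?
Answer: $2 i \sqrt{72311} \approx 537.81 i$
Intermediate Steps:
$U{\left(C \right)} = 43$ ($U{\left(C \right)} = 1 \cdot 43 = 43$)
$\sqrt{-289287 + U{\left(-27 \right)}} = \sqrt{-289287 + 43} = \sqrt{-289244} = 2 i \sqrt{72311}$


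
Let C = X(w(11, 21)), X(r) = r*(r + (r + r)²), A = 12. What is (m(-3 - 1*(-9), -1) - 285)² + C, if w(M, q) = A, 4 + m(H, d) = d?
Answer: 91156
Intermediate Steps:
m(H, d) = -4 + d
w(M, q) = 12
X(r) = r*(r + 4*r²) (X(r) = r*(r + (2*r)²) = r*(r + 4*r²))
C = 7056 (C = 12²*(1 + 4*12) = 144*(1 + 48) = 144*49 = 7056)
(m(-3 - 1*(-9), -1) - 285)² + C = ((-4 - 1) - 285)² + 7056 = (-5 - 285)² + 7056 = (-290)² + 7056 = 84100 + 7056 = 91156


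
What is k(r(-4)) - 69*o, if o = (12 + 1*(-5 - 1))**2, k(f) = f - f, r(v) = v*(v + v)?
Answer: -2484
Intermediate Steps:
r(v) = 2*v**2 (r(v) = v*(2*v) = 2*v**2)
k(f) = 0
o = 36 (o = (12 + 1*(-6))**2 = (12 - 6)**2 = 6**2 = 36)
k(r(-4)) - 69*o = 0 - 69*36 = 0 - 2484 = -2484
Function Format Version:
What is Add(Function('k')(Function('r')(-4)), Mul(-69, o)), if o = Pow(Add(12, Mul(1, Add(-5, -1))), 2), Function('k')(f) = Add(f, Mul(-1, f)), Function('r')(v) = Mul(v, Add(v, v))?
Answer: -2484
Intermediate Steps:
Function('r')(v) = Mul(2, Pow(v, 2)) (Function('r')(v) = Mul(v, Mul(2, v)) = Mul(2, Pow(v, 2)))
Function('k')(f) = 0
o = 36 (o = Pow(Add(12, Mul(1, -6)), 2) = Pow(Add(12, -6), 2) = Pow(6, 2) = 36)
Add(Function('k')(Function('r')(-4)), Mul(-69, o)) = Add(0, Mul(-69, 36)) = Add(0, -2484) = -2484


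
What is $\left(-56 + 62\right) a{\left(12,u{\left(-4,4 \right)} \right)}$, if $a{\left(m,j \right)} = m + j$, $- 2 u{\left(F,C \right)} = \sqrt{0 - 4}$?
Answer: $72 - 6 i \approx 72.0 - 6.0 i$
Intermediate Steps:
$u{\left(F,C \right)} = - i$ ($u{\left(F,C \right)} = - \frac{\sqrt{0 - 4}}{2} = - \frac{\sqrt{-4}}{2} = - \frac{2 i}{2} = - i$)
$a{\left(m,j \right)} = j + m$
$\left(-56 + 62\right) a{\left(12,u{\left(-4,4 \right)} \right)} = \left(-56 + 62\right) \left(- i + 12\right) = 6 \left(12 - i\right) = 72 - 6 i$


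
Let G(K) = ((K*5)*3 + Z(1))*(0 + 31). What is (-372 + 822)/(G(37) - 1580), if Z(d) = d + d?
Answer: 50/1743 ≈ 0.028686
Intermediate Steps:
Z(d) = 2*d
G(K) = 62 + 465*K (G(K) = ((K*5)*3 + 2*1)*(0 + 31) = ((5*K)*3 + 2)*31 = (15*K + 2)*31 = (2 + 15*K)*31 = 62 + 465*K)
(-372 + 822)/(G(37) - 1580) = (-372 + 822)/((62 + 465*37) - 1580) = 450/((62 + 17205) - 1580) = 450/(17267 - 1580) = 450/15687 = 450*(1/15687) = 50/1743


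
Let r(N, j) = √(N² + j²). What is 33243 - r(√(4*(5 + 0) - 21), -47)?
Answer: 33243 - 4*√138 ≈ 33196.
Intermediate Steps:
33243 - r(√(4*(5 + 0) - 21), -47) = 33243 - √((√(4*(5 + 0) - 21))² + (-47)²) = 33243 - √((√(4*5 - 21))² + 2209) = 33243 - √((√(20 - 21))² + 2209) = 33243 - √((√(-1))² + 2209) = 33243 - √(I² + 2209) = 33243 - √(-1 + 2209) = 33243 - √2208 = 33243 - 4*√138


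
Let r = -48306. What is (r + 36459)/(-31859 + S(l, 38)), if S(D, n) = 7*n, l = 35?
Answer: 3949/10531 ≈ 0.37499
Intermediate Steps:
(r + 36459)/(-31859 + S(l, 38)) = (-48306 + 36459)/(-31859 + 7*38) = -11847/(-31859 + 266) = -11847/(-31593) = -11847*(-1/31593) = 3949/10531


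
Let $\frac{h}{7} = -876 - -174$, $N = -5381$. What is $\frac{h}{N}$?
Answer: $\frac{4914}{5381} \approx 0.91321$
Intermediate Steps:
$h = -4914$ ($h = 7 \left(-876 - -174\right) = 7 \left(-876 + 174\right) = 7 \left(-702\right) = -4914$)
$\frac{h}{N} = - \frac{4914}{-5381} = \left(-4914\right) \left(- \frac{1}{5381}\right) = \frac{4914}{5381}$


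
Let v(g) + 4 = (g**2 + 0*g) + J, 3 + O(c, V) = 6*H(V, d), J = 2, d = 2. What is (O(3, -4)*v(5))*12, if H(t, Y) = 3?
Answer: 4140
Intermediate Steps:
O(c, V) = 15 (O(c, V) = -3 + 6*3 = -3 + 18 = 15)
v(g) = -2 + g**2 (v(g) = -4 + ((g**2 + 0*g) + 2) = -4 + ((g**2 + 0) + 2) = -4 + (g**2 + 2) = -4 + (2 + g**2) = -2 + g**2)
(O(3, -4)*v(5))*12 = (15*(-2 + 5**2))*12 = (15*(-2 + 25))*12 = (15*23)*12 = 345*12 = 4140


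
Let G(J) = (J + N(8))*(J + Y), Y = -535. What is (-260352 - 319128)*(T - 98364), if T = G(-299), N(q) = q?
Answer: -83636348400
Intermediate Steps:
G(J) = (-535 + J)*(8 + J) (G(J) = (J + 8)*(J - 535) = (8 + J)*(-535 + J) = (-535 + J)*(8 + J))
T = 242694 (T = -4280 + (-299)**2 - 527*(-299) = -4280 + 89401 + 157573 = 242694)
(-260352 - 319128)*(T - 98364) = (-260352 - 319128)*(242694 - 98364) = -579480*144330 = -83636348400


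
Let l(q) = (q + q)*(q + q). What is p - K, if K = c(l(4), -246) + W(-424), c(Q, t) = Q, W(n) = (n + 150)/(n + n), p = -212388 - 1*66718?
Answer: -118368217/424 ≈ -2.7917e+5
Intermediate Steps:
p = -279106 (p = -212388 - 66718 = -279106)
l(q) = 4*q² (l(q) = (2*q)*(2*q) = 4*q²)
W(n) = (150 + n)/(2*n) (W(n) = (150 + n)/((2*n)) = (150 + n)*(1/(2*n)) = (150 + n)/(2*n))
K = 27273/424 (K = 4*4² + (½)*(150 - 424)/(-424) = 4*16 + (½)*(-1/424)*(-274) = 64 + 137/424 = 27273/424 ≈ 64.323)
p - K = -279106 - 1*27273/424 = -279106 - 27273/424 = -118368217/424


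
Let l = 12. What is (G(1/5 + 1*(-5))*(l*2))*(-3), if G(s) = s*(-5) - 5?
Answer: -1368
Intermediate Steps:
G(s) = -5 - 5*s (G(s) = -5*s - 5 = -5 - 5*s)
(G(1/5 + 1*(-5))*(l*2))*(-3) = ((-5 - 5*(1/5 + 1*(-5)))*(12*2))*(-3) = ((-5 - 5*(1/5 - 5))*24)*(-3) = ((-5 - 5*(-24/5))*24)*(-3) = ((-5 + 24)*24)*(-3) = (19*24)*(-3) = 456*(-3) = -1368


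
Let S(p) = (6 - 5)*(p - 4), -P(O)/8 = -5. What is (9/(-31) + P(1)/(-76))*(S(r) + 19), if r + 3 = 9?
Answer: -10101/589 ≈ -17.149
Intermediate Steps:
r = 6 (r = -3 + 9 = 6)
P(O) = 40 (P(O) = -8*(-5) = 40)
S(p) = -4 + p (S(p) = 1*(-4 + p) = -4 + p)
(9/(-31) + P(1)/(-76))*(S(r) + 19) = (9/(-31) + 40/(-76))*((-4 + 6) + 19) = (9*(-1/31) + 40*(-1/76))*(2 + 19) = (-9/31 - 10/19)*21 = -481/589*21 = -10101/589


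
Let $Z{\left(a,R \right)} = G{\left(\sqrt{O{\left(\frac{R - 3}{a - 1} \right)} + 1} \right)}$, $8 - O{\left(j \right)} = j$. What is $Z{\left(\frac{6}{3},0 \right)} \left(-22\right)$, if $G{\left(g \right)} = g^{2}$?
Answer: $-264$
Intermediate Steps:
$O{\left(j \right)} = 8 - j$
$Z{\left(a,R \right)} = 9 - \frac{-3 + R}{-1 + a}$ ($Z{\left(a,R \right)} = \left(\sqrt{\left(8 - \frac{R - 3}{a - 1}\right) + 1}\right)^{2} = \left(\sqrt{\left(8 - \frac{-3 + R}{-1 + a}\right) + 1}\right)^{2} = \left(\sqrt{9 - \frac{-3 + R}{-1 + a}}\right)^{2} = 9 - \frac{-3 + R}{-1 + a}$)
$Z{\left(\frac{6}{3},0 \right)} \left(-22\right) = \frac{-6 - 0 + 9 \cdot \frac{6}{3}}{-1 + \frac{6}{3}} \left(-22\right) = \frac{-6 + 0 + 9 \cdot 6 \cdot \frac{1}{3}}{-1 + 6 \cdot \frac{1}{3}} \left(-22\right) = \frac{-6 + 0 + 9 \cdot 2}{-1 + 2} \left(-22\right) = \frac{-6 + 0 + 18}{1} \left(-22\right) = 1 \cdot 12 \left(-22\right) = 12 \left(-22\right) = -264$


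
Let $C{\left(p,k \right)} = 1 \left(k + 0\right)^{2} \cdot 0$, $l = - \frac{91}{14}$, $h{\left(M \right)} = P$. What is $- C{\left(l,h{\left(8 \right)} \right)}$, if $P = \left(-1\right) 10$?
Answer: $0$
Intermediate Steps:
$P = -10$
$h{\left(M \right)} = -10$
$l = - \frac{13}{2}$ ($l = \left(-91\right) \frac{1}{14} = - \frac{13}{2} \approx -6.5$)
$C{\left(p,k \right)} = 0$ ($C{\left(p,k \right)} = 1 k^{2} \cdot 0 = k^{2} \cdot 0 = 0$)
$- C{\left(l,h{\left(8 \right)} \right)} = \left(-1\right) 0 = 0$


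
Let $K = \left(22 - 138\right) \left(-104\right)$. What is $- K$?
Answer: $-12064$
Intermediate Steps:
$K = 12064$ ($K = \left(-116\right) \left(-104\right) = 12064$)
$- K = \left(-1\right) 12064 = -12064$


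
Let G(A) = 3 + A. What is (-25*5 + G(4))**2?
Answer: 13924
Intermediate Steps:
(-25*5 + G(4))**2 = (-25*5 + (3 + 4))**2 = (-125 + 7)**2 = (-118)**2 = 13924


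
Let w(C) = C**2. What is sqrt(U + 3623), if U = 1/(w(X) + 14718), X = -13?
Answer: sqrt(802939306974)/14887 ≈ 60.191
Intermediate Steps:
U = 1/14887 (U = 1/((-13)**2 + 14718) = 1/(169 + 14718) = 1/14887 ≈ 6.7173e-5)
sqrt(U + 3623) = sqrt(1/14887 + 3623) = sqrt(53935602/14887) = sqrt(802939306974)/14887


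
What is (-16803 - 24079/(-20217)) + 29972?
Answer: 266261752/20217 ≈ 13170.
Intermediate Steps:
(-16803 - 24079/(-20217)) + 29972 = (-16803 - 24079*(-1/20217)) + 29972 = (-16803 + 24079/20217) + 29972 = -339682172/20217 + 29972 = 266261752/20217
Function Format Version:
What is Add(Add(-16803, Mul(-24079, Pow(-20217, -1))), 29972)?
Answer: Rational(266261752, 20217) ≈ 13170.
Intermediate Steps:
Add(Add(-16803, Mul(-24079, Pow(-20217, -1))), 29972) = Add(Add(-16803, Mul(-24079, Rational(-1, 20217))), 29972) = Add(Add(-16803, Rational(24079, 20217)), 29972) = Add(Rational(-339682172, 20217), 29972) = Rational(266261752, 20217)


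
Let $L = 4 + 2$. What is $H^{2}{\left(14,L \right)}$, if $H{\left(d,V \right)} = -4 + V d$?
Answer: $6400$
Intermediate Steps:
$L = 6$
$H^{2}{\left(14,L \right)} = \left(-4 + 6 \cdot 14\right)^{2} = \left(-4 + 84\right)^{2} = 80^{2} = 6400$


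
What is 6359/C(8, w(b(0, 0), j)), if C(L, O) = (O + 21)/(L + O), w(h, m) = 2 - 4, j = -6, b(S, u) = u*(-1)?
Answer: 38154/19 ≈ 2008.1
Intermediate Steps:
b(S, u) = -u
w(h, m) = -2
C(L, O) = (21 + O)/(L + O)
6359/C(8, w(b(0, 0), j)) = 6359/(((21 - 2)/(8 - 2))) = 6359/((19/6)) = 6359/(((⅙)*19)) = 6359/(19/6) = 6359*(6/19) = 38154/19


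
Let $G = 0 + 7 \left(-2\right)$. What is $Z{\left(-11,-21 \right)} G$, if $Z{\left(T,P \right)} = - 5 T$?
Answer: $-770$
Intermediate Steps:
$G = -14$ ($G = 0 - 14 = -14$)
$Z{\left(-11,-21 \right)} G = \left(-5\right) \left(-11\right) \left(-14\right) = 55 \left(-14\right) = -770$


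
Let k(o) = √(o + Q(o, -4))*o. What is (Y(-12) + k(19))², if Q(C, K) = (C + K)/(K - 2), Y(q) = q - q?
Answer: 11913/2 ≈ 5956.5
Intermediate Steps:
Y(q) = 0
Q(C, K) = (C + K)/(-2 + K)
k(o) = o*√(⅔ + 5*o/6) (k(o) = √(o + (o - 4)/(-2 - 4))*o = √(o + (-4 + o)/(-6))*o = √(o - (-4 + o)/6)*o = √(o + (⅔ - o/6))*o = √(⅔ + 5*o/6)*o = o*√(⅔ + 5*o/6))
(Y(-12) + k(19))² = (0 + (⅙)*19*√(24 + 30*19))² = (0 + (⅙)*19*√(24 + 570))² = (0 + (⅙)*19*√594)² = (0 + (⅙)*19*(3*√66))² = (0 + 19*√66/2)² = (19*√66/2)² = 11913/2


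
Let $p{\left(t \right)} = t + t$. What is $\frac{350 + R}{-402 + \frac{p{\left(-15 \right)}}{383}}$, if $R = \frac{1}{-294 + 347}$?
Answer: $- \frac{7105033}{8161788} \approx -0.87052$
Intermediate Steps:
$p{\left(t \right)} = 2 t$
$R = \frac{1}{53} \approx 0.018868$
$\frac{350 + R}{-402 + \frac{p{\left(-15 \right)}}{383}} = \frac{350 + \frac{1}{53}}{-402 + \frac{2 \left(-15\right)}{383}} = \frac{1}{-402 - \frac{30}{383}} \cdot \frac{18551}{53} = \frac{1}{- \frac{153996}{383}} \cdot \frac{18551}{53} = \left(- \frac{383}{153996}\right) \frac{18551}{53} = - \frac{7105033}{8161788}$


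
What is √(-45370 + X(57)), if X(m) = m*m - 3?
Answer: 2*I*√10531 ≈ 205.24*I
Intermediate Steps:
X(m) = -3 + m² (X(m) = m² - 3 = -3 + m²)
√(-45370 + X(57)) = √(-45370 + (-3 + 57²)) = √(-45370 + (-3 + 3249)) = √(-45370 + 3246) = √(-42124) = 2*I*√10531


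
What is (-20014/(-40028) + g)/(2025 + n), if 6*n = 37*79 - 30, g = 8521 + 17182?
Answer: 154221/15043 ≈ 10.252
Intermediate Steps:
g = 25703
n = 2893/6 (n = (37*79 - 30)/6 = (2923 - 30)/6 = (⅙)*2893 = 2893/6 ≈ 482.17)
(-20014/(-40028) + g)/(2025 + n) = (-20014/(-40028) + 25703)/(2025 + 2893/6) = (-20014*(-1/40028) + 25703)/(15043/6) = (½ + 25703)*(6/15043) = (51407/2)*(6/15043) = 154221/15043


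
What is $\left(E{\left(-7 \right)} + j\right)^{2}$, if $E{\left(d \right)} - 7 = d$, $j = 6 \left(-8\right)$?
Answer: $2304$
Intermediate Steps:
$j = -48$
$E{\left(d \right)} = 7 + d$
$\left(E{\left(-7 \right)} + j\right)^{2} = \left(\left(7 - 7\right) - 48\right)^{2} = \left(0 - 48\right)^{2} = \left(-48\right)^{2} = 2304$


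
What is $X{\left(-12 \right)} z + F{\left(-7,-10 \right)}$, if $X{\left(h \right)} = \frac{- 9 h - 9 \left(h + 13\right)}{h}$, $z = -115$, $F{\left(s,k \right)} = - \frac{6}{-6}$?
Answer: $\frac{3799}{4} \approx 949.75$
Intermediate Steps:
$F{\left(s,k \right)} = 1$ ($F{\left(s,k \right)} = \left(-6\right) \left(- \frac{1}{6}\right) = 1$)
$X{\left(h \right)} = \frac{-117 - 18 h}{h}$ ($X{\left(h \right)} = \frac{- 9 h - 9 \left(13 + h\right)}{h} = \frac{- 9 h - \left(117 + 9 h\right)}{h} = \frac{-117 - 18 h}{h}$)
$X{\left(-12 \right)} z + F{\left(-7,-10 \right)} = \left(-18 - \frac{117}{-12}\right) \left(-115\right) + 1 = \left(-18 - - \frac{39}{4}\right) \left(-115\right) + 1 = \left(-18 + \frac{39}{4}\right) \left(-115\right) + 1 = \left(- \frac{33}{4}\right) \left(-115\right) + 1 = \frac{3795}{4} + 1 = \frac{3799}{4}$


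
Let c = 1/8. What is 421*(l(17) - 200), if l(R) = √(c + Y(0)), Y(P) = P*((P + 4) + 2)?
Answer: -84200 + 421*√2/4 ≈ -84051.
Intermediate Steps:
c = ⅛ ≈ 0.12500
Y(P) = P*(6 + P) (Y(P) = P*((4 + P) + 2) = P*(6 + P))
l(R) = √2/4 (l(R) = √(⅛ + 0*(6 + 0)) = √(⅛ + 0*6) = √(⅛ + 0) = √(⅛) = √2/4)
421*(l(17) - 200) = 421*(√2/4 - 200) = 421*(-200 + √2/4) = -84200 + 421*√2/4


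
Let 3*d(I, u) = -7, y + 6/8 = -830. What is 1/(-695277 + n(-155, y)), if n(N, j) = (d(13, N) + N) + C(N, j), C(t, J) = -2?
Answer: -3/2086309 ≈ -1.4379e-6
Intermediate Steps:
y = -3323/4 (y = -¾ - 830 = -3323/4 ≈ -830.75)
d(I, u) = -7/3 (d(I, u) = (⅓)*(-7) = -7/3)
n(N, j) = -13/3 + N (n(N, j) = (-7/3 + N) - 2 = -13/3 + N)
1/(-695277 + n(-155, y)) = 1/(-695277 + (-13/3 - 155)) = 1/(-695277 - 478/3) = 1/(-2086309/3) = -3/2086309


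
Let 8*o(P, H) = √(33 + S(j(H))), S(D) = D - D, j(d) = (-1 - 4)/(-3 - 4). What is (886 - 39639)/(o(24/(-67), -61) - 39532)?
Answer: 98046950144/100017857503 + 310024*√33/100017857503 ≈ 0.98031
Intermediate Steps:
j(d) = 5/7 (j(d) = -5/(-7) = -5*(-⅐) = 5/7)
S(D) = 0
o(P, H) = √33/8 (o(P, H) = √(33 + 0)/8 = √33/8)
(886 - 39639)/(o(24/(-67), -61) - 39532) = (886 - 39639)/(√33/8 - 39532) = -38753/(-39532 + √33/8)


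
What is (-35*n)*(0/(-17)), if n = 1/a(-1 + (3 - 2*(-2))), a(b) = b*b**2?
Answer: 0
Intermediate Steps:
a(b) = b**3
n = 1/216 (n = 1/((-1 + (3 - 2*(-2)))**3) = 1/((-1 + (3 + 4))**3) = 1/((-1 + 7)**3) = 1/(6**3) = 1/216 ≈ 0.0046296)
(-35*n)*(0/(-17)) = (-35*1/216)*(0/(-17)) = -0*(-1)/17 = -35/216*0 = 0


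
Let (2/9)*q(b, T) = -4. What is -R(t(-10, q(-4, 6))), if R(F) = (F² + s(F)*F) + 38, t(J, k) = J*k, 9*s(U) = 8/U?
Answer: -291950/9 ≈ -32439.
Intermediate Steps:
s(U) = 8/(9*U) (s(U) = (8/U)/9 = 8/(9*U))
q(b, T) = -18 (q(b, T) = (9/2)*(-4) = -18)
R(F) = 350/9 + F² (R(F) = (F² + (8/(9*F))*F) + 38 = (F² + 8/9) + 38 = (8/9 + F²) + 38 = 350/9 + F²)
-R(t(-10, q(-4, 6))) = -(350/9 + (-10*(-18))²) = -(350/9 + 180²) = -(350/9 + 32400) = -1*291950/9 = -291950/9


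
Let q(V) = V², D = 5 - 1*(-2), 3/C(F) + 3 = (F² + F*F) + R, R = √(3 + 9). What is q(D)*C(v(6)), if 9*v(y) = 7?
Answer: 1726515/57707 + 1928934*√3/57707 ≈ 87.815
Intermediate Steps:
v(y) = 7/9 (v(y) = (⅑)*7 = 7/9)
R = 2*√3 (R = √12 = 2*√3 ≈ 3.4641)
C(F) = 3/(-3 + 2*√3 + 2*F²) (C(F) = 3/(-3 + ((F² + F*F) + 2*√3)) = 3/(-3 + ((F² + F²) + 2*√3)) = 3/(-3 + (2*F² + 2*√3)) = 3/(-3 + (2*√3 + 2*F²)) = 3/(-3 + 2*√3 + 2*F²))
D = 7 (D = 5 + 2 = 7)
q(D)*C(v(6)) = 7²*(3/(-3 + 2*√3 + 2*(7/9)²)) = 49*(3/(-3 + 2*√3 + 2*(49/81))) = 49*(3/(-3 + 2*√3 + 98/81)) = 49*(3/(-145/81 + 2*√3)) = 147/(-145/81 + 2*√3)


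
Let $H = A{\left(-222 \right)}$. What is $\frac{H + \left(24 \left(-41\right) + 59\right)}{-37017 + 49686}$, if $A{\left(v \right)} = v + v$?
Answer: $- \frac{1369}{12669} \approx -0.10806$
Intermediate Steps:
$A{\left(v \right)} = 2 v$
$H = -444$ ($H = 2 \left(-222\right) = -444$)
$\frac{H + \left(24 \left(-41\right) + 59\right)}{-37017 + 49686} = \frac{-444 + \left(24 \left(-41\right) + 59\right)}{-37017 + 49686} = \frac{-444 + \left(-984 + 59\right)}{12669} = \left(-444 - 925\right) \frac{1}{12669} = \left(-1369\right) \frac{1}{12669} = - \frac{1369}{12669}$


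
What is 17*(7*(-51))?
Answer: -6069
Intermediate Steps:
17*(7*(-51)) = 17*(-357) = -6069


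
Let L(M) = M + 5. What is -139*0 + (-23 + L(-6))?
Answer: -24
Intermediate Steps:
L(M) = 5 + M
-139*0 + (-23 + L(-6)) = -139*0 + (-23 + (5 - 6)) = 0 + (-23 - 1) = 0 - 24 = -24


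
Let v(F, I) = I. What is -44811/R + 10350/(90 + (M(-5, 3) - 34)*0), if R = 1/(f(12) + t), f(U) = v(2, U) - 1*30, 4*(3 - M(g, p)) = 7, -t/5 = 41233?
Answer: 9239266528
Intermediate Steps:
t = -206165 (t = -5*41233 = -206165)
M(g, p) = 5/4 (M(g, p) = 3 - ¼*7 = 3 - 7/4 = 5/4)
f(U) = -30 + U (f(U) = U - 1*30 = U - 30 = -30 + U)
R = -1/206183 (R = 1/((-30 + 12) - 206165) = 1/(-18 - 206165) = 1/(-206183) = -1/206183 ≈ -4.8501e-6)
-44811/R + 10350/(90 + (M(-5, 3) - 34)*0) = -44811/(-1/206183) + 10350/(90 + (5/4 - 34)*0) = -44811*(-206183) + 10350/(90 - 131/4*0) = 9239266413 + 10350/(90 + 0) = 9239266413 + 10350/90 = 9239266413 + 10350*(1/90) = 9239266413 + 115 = 9239266528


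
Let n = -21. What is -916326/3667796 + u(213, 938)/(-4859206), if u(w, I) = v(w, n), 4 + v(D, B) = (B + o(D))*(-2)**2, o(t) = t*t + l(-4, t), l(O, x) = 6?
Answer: -116318159207/405058552954 ≈ -0.28716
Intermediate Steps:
o(t) = 6 + t**2 (o(t) = t*t + 6 = t**2 + 6 = 6 + t**2)
v(D, B) = 20 + 4*B + 4*D**2 (v(D, B) = -4 + (B + (6 + D**2))*(-2)**2 = -4 + (6 + B + D**2)*4 = -4 + (24 + 4*B + 4*D**2) = 20 + 4*B + 4*D**2)
u(w, I) = -64 + 4*w**2 (u(w, I) = 20 + 4*(-21) + 4*w**2 = 20 - 84 + 4*w**2 = -64 + 4*w**2)
-916326/3667796 + u(213, 938)/(-4859206) = -916326/3667796 + (-64 + 4*213**2)/(-4859206) = -916326*1/3667796 + (-64 + 4*45369)*(-1/4859206) = -458163/1833898 + (-64 + 181476)*(-1/4859206) = -458163/1833898 + 181412*(-1/4859206) = -458163/1833898 - 8246/220873 = -116318159207/405058552954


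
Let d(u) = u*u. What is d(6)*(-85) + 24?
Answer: -3036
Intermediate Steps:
d(u) = u²
d(6)*(-85) + 24 = 6²*(-85) + 24 = 36*(-85) + 24 = -3060 + 24 = -3036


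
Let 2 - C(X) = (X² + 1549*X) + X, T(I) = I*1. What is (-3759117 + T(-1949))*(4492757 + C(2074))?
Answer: 11371270882522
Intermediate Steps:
T(I) = I
C(X) = 2 - X² - 1550*X (C(X) = 2 - ((X² + 1549*X) + X) = 2 - (X² + 1550*X) = 2 + (-X² - 1550*X) = 2 - X² - 1550*X)
(-3759117 + T(-1949))*(4492757 + C(2074)) = (-3759117 - 1949)*(4492757 + (2 - 1*2074² - 1550*2074)) = -3761066*(4492757 + (2 - 1*4301476 - 3214700)) = -3761066*(4492757 + (2 - 4301476 - 3214700)) = -3761066*(4492757 - 7516174) = -3761066*(-3023417) = 11371270882522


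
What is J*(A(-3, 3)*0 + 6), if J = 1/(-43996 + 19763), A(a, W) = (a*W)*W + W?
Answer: -6/24233 ≈ -0.00024760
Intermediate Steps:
A(a, W) = W + a*W² (A(a, W) = (W*a)*W + W = a*W² + W = W + a*W²)
J = -1/24233 (J = 1/(-24233) = -1/24233 ≈ -4.1266e-5)
J*(A(-3, 3)*0 + 6) = -((3*(1 + 3*(-3)))*0 + 6)/24233 = -((3*(1 - 9))*0 + 6)/24233 = -((3*(-8))*0 + 6)/24233 = -(-24*0 + 6)/24233 = -(0 + 6)/24233 = -1/24233*6 = -6/24233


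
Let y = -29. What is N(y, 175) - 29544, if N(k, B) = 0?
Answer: -29544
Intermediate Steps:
N(y, 175) - 29544 = 0 - 29544 = -29544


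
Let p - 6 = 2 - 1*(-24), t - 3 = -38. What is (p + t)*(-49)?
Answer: 147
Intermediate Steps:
t = -35 (t = 3 - 38 = -35)
p = 32 (p = 6 + (2 - 1*(-24)) = 6 + (2 + 24) = 6 + 26 = 32)
(p + t)*(-49) = (32 - 35)*(-49) = -3*(-49) = 147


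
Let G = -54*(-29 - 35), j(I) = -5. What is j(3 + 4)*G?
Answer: -17280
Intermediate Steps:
G = 3456 (G = -54*(-64) = 3456)
j(3 + 4)*G = -5*3456 = -17280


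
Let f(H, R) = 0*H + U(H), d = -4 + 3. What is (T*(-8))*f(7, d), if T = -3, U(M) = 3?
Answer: 72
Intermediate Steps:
d = -1
f(H, R) = 3 (f(H, R) = 0*H + 3 = 0 + 3 = 3)
(T*(-8))*f(7, d) = -3*(-8)*3 = 24*3 = 72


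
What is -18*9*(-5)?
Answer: 810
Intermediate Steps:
-18*9*(-5) = -162*(-5) = 810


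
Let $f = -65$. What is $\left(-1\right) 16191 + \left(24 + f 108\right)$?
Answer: $-23187$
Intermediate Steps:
$\left(-1\right) 16191 + \left(24 + f 108\right) = \left(-1\right) 16191 + \left(24 - 7020\right) = -16191 + \left(24 - 7020\right) = -16191 - 6996 = -23187$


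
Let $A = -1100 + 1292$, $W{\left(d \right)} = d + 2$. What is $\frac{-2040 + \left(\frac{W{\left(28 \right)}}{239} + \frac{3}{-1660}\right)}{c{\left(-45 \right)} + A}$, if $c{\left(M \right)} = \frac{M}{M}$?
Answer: $- \frac{809300517}{76570820} \approx -10.569$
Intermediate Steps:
$W{\left(d \right)} = 2 + d$
$A = 192$
$c{\left(M \right)} = 1$
$\frac{-2040 + \left(\frac{W{\left(28 \right)}}{239} + \frac{3}{-1660}\right)}{c{\left(-45 \right)} + A} = \frac{-2040 + \left(\frac{2 + 28}{239} + \frac{3}{-1660}\right)}{1 + 192} = \frac{-2040 + \left(30 \cdot \frac{1}{239} + 3 \left(- \frac{1}{1660}\right)\right)}{193} = \left(-2040 + \left(\frac{30}{239} - \frac{3}{1660}\right)\right) \frac{1}{193} = \left(-2040 + \frac{49083}{396740}\right) \frac{1}{193} = \left(- \frac{809300517}{396740}\right) \frac{1}{193} = - \frac{809300517}{76570820}$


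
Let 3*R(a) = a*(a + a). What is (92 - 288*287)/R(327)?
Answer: -41282/35643 ≈ -1.1582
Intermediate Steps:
R(a) = 2*a²/3 (R(a) = (a*(a + a))/3 = (a*(2*a))/3 = (2*a²)/3 = 2*a²/3)
(92 - 288*287)/R(327) = (92 - 288*287)/(((⅔)*327²)) = (92 - 82656)/(((⅔)*106929)) = -82564/71286 = -82564*1/71286 = -41282/35643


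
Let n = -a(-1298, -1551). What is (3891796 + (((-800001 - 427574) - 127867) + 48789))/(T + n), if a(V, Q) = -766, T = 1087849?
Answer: 235013/98965 ≈ 2.3747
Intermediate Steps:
n = 766 (n = -1*(-766) = 766)
(3891796 + (((-800001 - 427574) - 127867) + 48789))/(T + n) = (3891796 + (((-800001 - 427574) - 127867) + 48789))/(1087849 + 766) = (3891796 + ((-1227575 - 127867) + 48789))/1088615 = (3891796 + (-1355442 + 48789))*(1/1088615) = (3891796 - 1306653)*(1/1088615) = 2585143*(1/1088615) = 235013/98965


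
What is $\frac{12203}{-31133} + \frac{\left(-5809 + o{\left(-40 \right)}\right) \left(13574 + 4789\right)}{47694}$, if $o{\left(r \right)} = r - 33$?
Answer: $- \frac{560548940160}{247476217} \approx -2265.1$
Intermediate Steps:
$o{\left(r \right)} = -33 + r$ ($o{\left(r \right)} = r - 33 = -33 + r$)
$\frac{12203}{-31133} + \frac{\left(-5809 + o{\left(-40 \right)}\right) \left(13574 + 4789\right)}{47694} = \frac{12203}{-31133} + \frac{\left(-5809 - 73\right) \left(13574 + 4789\right)}{47694} = 12203 \left(- \frac{1}{31133}\right) + \left(-5809 - 73\right) 18363 \cdot \frac{1}{47694} = - \frac{12203}{31133} + \left(-5882\right) 18363 \cdot \frac{1}{47694} = - \frac{12203}{31133} - \frac{18001861}{7949} = - \frac{560548940160}{247476217}$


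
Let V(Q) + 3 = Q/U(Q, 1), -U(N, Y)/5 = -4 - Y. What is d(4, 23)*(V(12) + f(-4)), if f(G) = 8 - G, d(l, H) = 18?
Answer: 4266/25 ≈ 170.64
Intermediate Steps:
U(N, Y) = 20 + 5*Y (U(N, Y) = -5*(-4 - Y) = 20 + 5*Y)
V(Q) = -3 + Q/25 (V(Q) = -3 + Q/(20 + 5*1) = -3 + Q/(20 + 5) = -3 + Q/25)
d(4, 23)*(V(12) + f(-4)) = 18*((-3 + (1/25)*12) + (8 - 1*(-4))) = 18*((-3 + 12/25) + (8 + 4)) = 18*(-63/25 + 12) = 18*(237/25) = 4266/25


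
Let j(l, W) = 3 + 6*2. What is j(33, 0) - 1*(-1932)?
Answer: 1947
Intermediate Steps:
j(l, W) = 15 (j(l, W) = 3 + 12 = 15)
j(33, 0) - 1*(-1932) = 15 - 1*(-1932) = 15 + 1932 = 1947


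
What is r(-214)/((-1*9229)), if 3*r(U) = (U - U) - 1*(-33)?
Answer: -1/839 ≈ -0.0011919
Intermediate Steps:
r(U) = 11 (r(U) = ((U - U) - 1*(-33))/3 = (0 + 33)/3 = (⅓)*33 = 11)
r(-214)/((-1*9229)) = 11/((-1*9229)) = 11/(-9229) = 11*(-1/9229) = -1/839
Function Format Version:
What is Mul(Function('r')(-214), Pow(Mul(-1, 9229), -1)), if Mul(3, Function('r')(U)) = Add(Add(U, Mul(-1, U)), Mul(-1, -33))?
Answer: Rational(-1, 839) ≈ -0.0011919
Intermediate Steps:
Function('r')(U) = 11 (Function('r')(U) = Mul(Rational(1, 3), Add(Add(U, Mul(-1, U)), Mul(-1, -33))) = Mul(Rational(1, 3), Add(0, 33)) = Mul(Rational(1, 3), 33) = 11)
Mul(Function('r')(-214), Pow(Mul(-1, 9229), -1)) = Mul(11, Pow(Mul(-1, 9229), -1)) = Mul(11, Pow(-9229, -1)) = Mul(11, Rational(-1, 9229)) = Rational(-1, 839)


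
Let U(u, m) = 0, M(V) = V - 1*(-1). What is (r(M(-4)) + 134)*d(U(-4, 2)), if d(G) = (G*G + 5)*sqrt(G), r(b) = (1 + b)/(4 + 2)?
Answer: 0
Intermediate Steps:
M(V) = 1 + V (M(V) = V + 1 = 1 + V)
r(b) = 1/6 + b/6 (r(b) = (1 + b)/6 = (1 + b)*(1/6) = 1/6 + b/6)
d(G) = sqrt(G)*(5 + G**2) (d(G) = (G**2 + 5)*sqrt(G) = (5 + G**2)*sqrt(G) = sqrt(G)*(5 + G**2))
(r(M(-4)) + 134)*d(U(-4, 2)) = ((1/6 + (1 - 4)/6) + 134)*(sqrt(0)*(5 + 0**2)) = ((1/6 + (1/6)*(-3)) + 134)*(0*(5 + 0)) = ((1/6 - 1/2) + 134)*(0*5) = (-1/3 + 134)*0 = (401/3)*0 = 0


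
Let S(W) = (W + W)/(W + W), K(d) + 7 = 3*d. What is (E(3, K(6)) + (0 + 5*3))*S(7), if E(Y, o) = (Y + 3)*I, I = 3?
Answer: 33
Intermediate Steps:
K(d) = -7 + 3*d
S(W) = 1 (S(W) = (2*W)/((2*W)) = (2*W)*(1/(2*W)) = 1)
E(Y, o) = 9 + 3*Y (E(Y, o) = (Y + 3)*3 = (3 + Y)*3 = 9 + 3*Y)
(E(3, K(6)) + (0 + 5*3))*S(7) = ((9 + 3*3) + (0 + 5*3))*1 = ((9 + 9) + (0 + 15))*1 = (18 + 15)*1 = 33*1 = 33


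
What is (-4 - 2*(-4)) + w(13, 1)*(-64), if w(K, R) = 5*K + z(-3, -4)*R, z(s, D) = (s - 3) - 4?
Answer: -3516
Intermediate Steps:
z(s, D) = -7 + s (z(s, D) = (-3 + s) - 4 = -7 + s)
w(K, R) = -10*R + 5*K (w(K, R) = 5*K + (-7 - 3)*R = 5*K - 10*R = -10*R + 5*K)
(-4 - 2*(-4)) + w(13, 1)*(-64) = (-4 - 2*(-4)) + (-10*1 + 5*13)*(-64) = (-4 + 8) + (-10 + 65)*(-64) = 4 + 55*(-64) = 4 - 3520 = -3516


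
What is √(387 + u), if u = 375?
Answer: √762 ≈ 27.604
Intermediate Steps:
√(387 + u) = √(387 + 375) = √762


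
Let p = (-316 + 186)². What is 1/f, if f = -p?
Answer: -1/16900 ≈ -5.9172e-5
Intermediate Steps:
p = 16900 (p = (-130)² = 16900)
f = -16900 (f = -1*16900 = -16900)
1/f = 1/(-16900) = -1/16900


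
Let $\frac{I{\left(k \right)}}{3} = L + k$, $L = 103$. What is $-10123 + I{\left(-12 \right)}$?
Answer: $-9850$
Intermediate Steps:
$I{\left(k \right)} = 309 + 3 k$ ($I{\left(k \right)} = 3 \left(103 + k\right) = 309 + 3 k$)
$-10123 + I{\left(-12 \right)} = -10123 + \left(309 + 3 \left(-12\right)\right) = -10123 + \left(309 - 36\right) = -10123 + 273 = -9850$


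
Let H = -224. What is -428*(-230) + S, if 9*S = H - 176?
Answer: 885560/9 ≈ 98396.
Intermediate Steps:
S = -400/9 (S = (-224 - 176)/9 = (1/9)*(-400) = -400/9 ≈ -44.444)
-428*(-230) + S = -428*(-230) - 400/9 = 98440 - 400/9 = 885560/9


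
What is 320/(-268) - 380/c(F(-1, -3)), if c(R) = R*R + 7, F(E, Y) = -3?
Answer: -6685/268 ≈ -24.944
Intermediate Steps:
c(R) = 7 + R² (c(R) = R² + 7 = 7 + R²)
320/(-268) - 380/c(F(-1, -3)) = 320/(-268) - 380/(7 + (-3)²) = 320*(-1/268) - 380/(7 + 9) = -80/67 - 380/16 = -80/67 - 380*1/16 = -80/67 - 95/4 = -6685/268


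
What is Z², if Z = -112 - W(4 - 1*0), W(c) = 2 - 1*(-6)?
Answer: 14400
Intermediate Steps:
W(c) = 8 (W(c) = 2 + 6 = 8)
Z = -120 (Z = -112 - 1*8 = -112 - 8 = -120)
Z² = (-120)² = 14400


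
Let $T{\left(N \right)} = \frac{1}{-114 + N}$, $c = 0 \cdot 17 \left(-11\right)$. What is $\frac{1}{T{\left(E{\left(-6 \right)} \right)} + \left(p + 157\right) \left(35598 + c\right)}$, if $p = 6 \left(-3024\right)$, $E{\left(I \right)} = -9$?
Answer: $- \frac{123}{78757050799} \approx -1.5618 \cdot 10^{-9}$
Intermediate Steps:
$p = -18144$
$c = 0$ ($c = 0 \left(-11\right) = 0$)
$\frac{1}{T{\left(E{\left(-6 \right)} \right)} + \left(p + 157\right) \left(35598 + c\right)} = \frac{1}{\frac{1}{-114 - 9} + \left(-18144 + 157\right) \left(35598 + 0\right)} = \frac{1}{\frac{1}{-123} - 640301226} = \frac{1}{- \frac{1}{123} - 640301226} = \frac{1}{- \frac{78757050799}{123}} = - \frac{123}{78757050799}$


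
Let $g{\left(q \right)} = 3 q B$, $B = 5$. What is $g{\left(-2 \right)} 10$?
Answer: $-300$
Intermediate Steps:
$g{\left(q \right)} = 15 q$ ($g{\left(q \right)} = 3 q 5 = 15 q$)
$g{\left(-2 \right)} 10 = 15 \left(-2\right) 10 = \left(-30\right) 10 = -300$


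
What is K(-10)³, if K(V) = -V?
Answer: 1000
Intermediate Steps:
K(-10)³ = (-1*(-10))³ = 10³ = 1000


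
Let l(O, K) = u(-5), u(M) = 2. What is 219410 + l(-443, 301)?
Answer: 219412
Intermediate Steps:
l(O, K) = 2
219410 + l(-443, 301) = 219410 + 2 = 219412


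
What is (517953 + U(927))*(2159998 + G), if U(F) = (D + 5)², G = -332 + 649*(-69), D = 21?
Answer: 1096840692665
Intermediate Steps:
G = -45113 (G = -332 - 44781 = -45113)
U(F) = 676 (U(F) = (21 + 5)² = 26² = 676)
(517953 + U(927))*(2159998 + G) = (517953 + 676)*(2159998 - 45113) = 518629*2114885 = 1096840692665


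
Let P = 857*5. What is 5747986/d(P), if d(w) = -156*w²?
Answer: -2873993/1432175550 ≈ -0.0020067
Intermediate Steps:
P = 4285
5747986/d(P) = 5747986/((-156*4285²)) = 5747986/((-156*18361225)) = 5747986/(-2864351100) = 5747986*(-1/2864351100) = -2873993/1432175550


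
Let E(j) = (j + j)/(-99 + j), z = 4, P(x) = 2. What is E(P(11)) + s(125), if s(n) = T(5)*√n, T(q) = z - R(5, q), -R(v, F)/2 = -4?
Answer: -4/97 - 20*√5 ≈ -44.763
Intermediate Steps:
R(v, F) = 8 (R(v, F) = -2*(-4) = 8)
T(q) = -4 (T(q) = 4 - 1*8 = 4 - 8 = -4)
s(n) = -4*√n
E(j) = 2*j/(-99 + j) (E(j) = (2*j)/(-99 + j) = 2*j/(-99 + j))
E(P(11)) + s(125) = 2*2/(-99 + 2) - 20*√5 = 2*2/(-97) - 20*√5 = 2*2*(-1/97) - 20*√5 = -4/97 - 20*√5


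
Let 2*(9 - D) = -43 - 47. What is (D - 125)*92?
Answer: -6532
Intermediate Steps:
D = 54 (D = 9 - (-43 - 47)/2 = 9 - ½*(-90) = 9 + 45 = 54)
(D - 125)*92 = (54 - 125)*92 = -71*92 = -6532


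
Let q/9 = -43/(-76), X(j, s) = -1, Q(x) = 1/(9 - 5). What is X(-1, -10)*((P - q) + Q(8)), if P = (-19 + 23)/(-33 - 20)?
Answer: 4952/1007 ≈ 4.9176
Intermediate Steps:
Q(x) = 1/4
P = -4/53 (P = 4/(-53) = 4*(-1/53) = -4/53 ≈ -0.075472)
q = 387/76 (q = 9*(-43/(-76)) = 9*(-43*(-1/76)) = 9*(43/76) = 387/76 ≈ 5.0921)
X(-1, -10)*((P - q) + Q(8)) = -((-4/53 - 1*387/76) + 1/4) = -((-4/53 - 387/76) + 1/4) = -(-20815/4028 + 1/4) = -1*(-4952/1007) = 4952/1007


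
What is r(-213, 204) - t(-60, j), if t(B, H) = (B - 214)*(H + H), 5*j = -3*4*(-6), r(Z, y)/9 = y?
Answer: 48636/5 ≈ 9727.2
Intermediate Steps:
r(Z, y) = 9*y
j = 72/5 (j = (-3*4*(-6))/5 = (-12*(-6))/5 = (⅕)*72 = 72/5 ≈ 14.400)
t(B, H) = 2*H*(-214 + B) (t(B, H) = (-214 + B)*(2*H) = 2*H*(-214 + B))
r(-213, 204) - t(-60, j) = 9*204 - 2*72*(-214 - 60)/5 = 1836 - 2*72*(-274)/5 = 1836 - 1*(-39456/5) = 1836 + 39456/5 = 48636/5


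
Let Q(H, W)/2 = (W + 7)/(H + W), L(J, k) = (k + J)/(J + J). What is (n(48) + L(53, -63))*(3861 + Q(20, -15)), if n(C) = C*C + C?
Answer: 2404393139/265 ≈ 9.0732e+6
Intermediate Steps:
L(J, k) = (J + k)/(2*J) (L(J, k) = (J + k)/((2*J)) = (J + k)*(1/(2*J)) = (J + k)/(2*J))
Q(H, W) = 2*(7 + W)/(H + W) (Q(H, W) = 2*((W + 7)/(H + W)) = 2*((7 + W)/(H + W)) = 2*(7 + W)/(H + W))
n(C) = C + C² (n(C) = C² + C = C + C²)
(n(48) + L(53, -63))*(3861 + Q(20, -15)) = (48*(1 + 48) + (½)*(53 - 63)/53)*(3861 + 2*(7 - 15)/(20 - 15)) = (48*49 + (½)*(1/53)*(-10))*(3861 + 2*(-8)/5) = (2352 - 5/53)*(3861 + 2*(⅕)*(-8)) = 124651*(3861 - 16/5)/53 = (124651/53)*(19289/5) = 2404393139/265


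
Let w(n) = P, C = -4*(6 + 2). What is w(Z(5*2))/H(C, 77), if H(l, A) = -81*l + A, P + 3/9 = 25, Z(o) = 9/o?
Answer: 74/8007 ≈ 0.0092419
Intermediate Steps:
P = 74/3 (P = -⅓ + 25 = 74/3 ≈ 24.667)
C = -32 (C = -4*8 = -32)
w(n) = 74/3
H(l, A) = A - 81*l
w(Z(5*2))/H(C, 77) = 74/(3*(77 - 81*(-32))) = 74/(3*(77 + 2592)) = (74/3)/2669 = (74/3)*(1/2669) = 74/8007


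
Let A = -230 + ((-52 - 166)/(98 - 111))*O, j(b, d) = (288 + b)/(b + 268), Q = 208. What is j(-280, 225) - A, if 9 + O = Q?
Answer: -121202/39 ≈ -3107.7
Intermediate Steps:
O = 199 (O = -9 + 208 = 199)
j(b, d) = (288 + b)/(268 + b)
A = 40392/13 (A = -230 + ((-52 - 166)/(98 - 111))*199 = -230 - 218/(-13)*199 = -230 - 218*(-1/13)*199 = -230 + (218/13)*199 = -230 + 43382/13 = 40392/13 ≈ 3107.1)
j(-280, 225) - A = (288 - 280)/(268 - 280) - 1*40392/13 = 8/(-12) - 40392/13 = -1/12*8 - 40392/13 = -⅔ - 40392/13 = -121202/39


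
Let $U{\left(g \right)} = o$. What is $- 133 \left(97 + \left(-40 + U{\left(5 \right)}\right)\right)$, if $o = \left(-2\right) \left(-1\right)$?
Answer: $-7847$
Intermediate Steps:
$o = 2$
$U{\left(g \right)} = 2$
$- 133 \left(97 + \left(-40 + U{\left(5 \right)}\right)\right) = - 133 \left(97 + \left(-40 + 2\right)\right) = - 133 \left(97 - 38\right) = \left(-133\right) 59 = -7847$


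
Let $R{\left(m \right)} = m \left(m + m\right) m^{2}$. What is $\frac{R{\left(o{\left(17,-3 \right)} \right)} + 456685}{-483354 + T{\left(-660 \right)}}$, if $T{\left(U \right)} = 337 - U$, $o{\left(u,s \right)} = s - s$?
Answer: $- \frac{456685}{482357} \approx -0.94678$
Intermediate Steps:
$o{\left(u,s \right)} = 0$
$R{\left(m \right)} = 2 m^{4}$ ($R{\left(m \right)} = m 2 m m^{2} = 2 m^{2} m^{2} = 2 m^{4}$)
$\frac{R{\left(o{\left(17,-3 \right)} \right)} + 456685}{-483354 + T{\left(-660 \right)}} = \frac{2 \cdot 0^{4} + 456685}{-483354 + \left(337 - -660\right)} = \frac{2 \cdot 0 + 456685}{-483354 + \left(337 + 660\right)} = \frac{0 + 456685}{-483354 + 997} = \frac{456685}{-482357} = 456685 \left(- \frac{1}{482357}\right) = - \frac{456685}{482357}$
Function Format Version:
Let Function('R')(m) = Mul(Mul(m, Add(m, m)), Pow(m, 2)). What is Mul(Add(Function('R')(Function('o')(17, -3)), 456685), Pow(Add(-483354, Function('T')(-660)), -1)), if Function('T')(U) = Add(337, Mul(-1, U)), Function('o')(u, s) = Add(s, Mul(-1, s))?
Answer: Rational(-456685, 482357) ≈ -0.94678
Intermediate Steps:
Function('o')(u, s) = 0
Function('R')(m) = Mul(2, Pow(m, 4)) (Function('R')(m) = Mul(Mul(m, Mul(2, m)), Pow(m, 2)) = Mul(Mul(2, Pow(m, 2)), Pow(m, 2)) = Mul(2, Pow(m, 4)))
Mul(Add(Function('R')(Function('o')(17, -3)), 456685), Pow(Add(-483354, Function('T')(-660)), -1)) = Mul(Add(Mul(2, Pow(0, 4)), 456685), Pow(Add(-483354, Add(337, Mul(-1, -660))), -1)) = Mul(Add(Mul(2, 0), 456685), Pow(Add(-483354, Add(337, 660)), -1)) = Mul(Add(0, 456685), Pow(Add(-483354, 997), -1)) = Mul(456685, Pow(-482357, -1)) = Mul(456685, Rational(-1, 482357)) = Rational(-456685, 482357)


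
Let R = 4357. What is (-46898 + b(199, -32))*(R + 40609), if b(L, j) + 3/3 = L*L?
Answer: -328161868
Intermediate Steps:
b(L, j) = -1 + L² (b(L, j) = -1 + L*L = -1 + L²)
(-46898 + b(199, -32))*(R + 40609) = (-46898 + (-1 + 199²))*(4357 + 40609) = (-46898 + (-1 + 39601))*44966 = (-46898 + 39600)*44966 = -7298*44966 = -328161868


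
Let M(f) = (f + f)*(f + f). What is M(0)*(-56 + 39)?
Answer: 0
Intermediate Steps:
M(f) = 4*f² (M(f) = (2*f)*(2*f) = 4*f²)
M(0)*(-56 + 39) = (4*0²)*(-56 + 39) = (4*0)*(-17) = 0*(-17) = 0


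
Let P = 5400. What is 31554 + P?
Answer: 36954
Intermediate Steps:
31554 + P = 31554 + 5400 = 36954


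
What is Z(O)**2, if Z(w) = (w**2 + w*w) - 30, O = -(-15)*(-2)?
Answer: 3132900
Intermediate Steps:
O = -30 (O = -15*2 = -30)
Z(w) = -30 + 2*w**2 (Z(w) = (w**2 + w**2) - 30 = 2*w**2 - 30 = -30 + 2*w**2)
Z(O)**2 = (-30 + 2*(-30)**2)**2 = (-30 + 2*900)**2 = (-30 + 1800)**2 = 1770**2 = 3132900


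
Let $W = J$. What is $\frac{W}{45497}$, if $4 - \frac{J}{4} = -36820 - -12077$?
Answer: $\frac{98988}{45497} \approx 2.1757$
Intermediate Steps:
$J = 98988$ ($J = 16 - 4 \left(-36820 - -12077\right) = 16 - 4 \left(-36820 + 12077\right) = 16 - -98972 = 16 + 98972 = 98988$)
$W = 98988$
$\frac{W}{45497} = \frac{98988}{45497}$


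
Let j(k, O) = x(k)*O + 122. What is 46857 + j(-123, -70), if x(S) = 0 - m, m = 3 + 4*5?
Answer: 48589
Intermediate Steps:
m = 23 (m = 3 + 20 = 23)
x(S) = -23 (x(S) = 0 - 1*23 = 0 - 23 = -23)
j(k, O) = 122 - 23*O (j(k, O) = -23*O + 122 = 122 - 23*O)
46857 + j(-123, -70) = 46857 + (122 - 23*(-70)) = 46857 + (122 + 1610) = 46857 + 1732 = 48589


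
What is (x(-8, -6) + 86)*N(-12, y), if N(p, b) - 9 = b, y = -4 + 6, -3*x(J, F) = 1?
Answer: 2827/3 ≈ 942.33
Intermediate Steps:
x(J, F) = -1/3 (x(J, F) = -1/3*1 = -1/3)
y = 2
N(p, b) = 9 + b
(x(-8, -6) + 86)*N(-12, y) = (-1/3 + 86)*(9 + 2) = (257/3)*11 = 2827/3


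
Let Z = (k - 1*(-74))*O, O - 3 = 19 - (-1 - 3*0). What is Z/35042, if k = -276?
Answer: -2323/17521 ≈ -0.13258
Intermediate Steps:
O = 23 (O = 3 + (19 - (-1 - 3*0)) = 3 + (19 - (-1 + 0)) = 3 + (19 - 1*(-1)) = 3 + (19 + 1) = 3 + 20 = 23)
Z = -4646 (Z = (-276 - 1*(-74))*23 = (-276 + 74)*23 = -202*23 = -4646)
Z/35042 = -4646/35042 = -4646*1/35042 = -2323/17521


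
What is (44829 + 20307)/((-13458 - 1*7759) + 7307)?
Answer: -32568/6955 ≈ -4.6827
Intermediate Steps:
(44829 + 20307)/((-13458 - 1*7759) + 7307) = 65136/((-13458 - 7759) + 7307) = 65136/(-21217 + 7307) = 65136/(-13910) = 65136*(-1/13910) = -32568/6955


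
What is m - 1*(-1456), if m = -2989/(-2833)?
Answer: 4127837/2833 ≈ 1457.1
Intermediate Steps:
m = 2989/2833 (m = -2989*(-1/2833) = 2989/2833 ≈ 1.0551)
m - 1*(-1456) = 2989/2833 - 1*(-1456) = 2989/2833 + 1456 = 4127837/2833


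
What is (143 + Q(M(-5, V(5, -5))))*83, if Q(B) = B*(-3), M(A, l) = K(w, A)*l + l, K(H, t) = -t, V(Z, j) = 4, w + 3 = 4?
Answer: 5893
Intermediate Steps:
w = 1 (w = -3 + 4 = 1)
M(A, l) = l - A*l (M(A, l) = (-A)*l + l = -A*l + l = l - A*l)
Q(B) = -3*B
(143 + Q(M(-5, V(5, -5))))*83 = (143 - 12*(1 - 1*(-5)))*83 = (143 - 12*(1 + 5))*83 = (143 - 12*6)*83 = (143 - 3*24)*83 = (143 - 72)*83 = 71*83 = 5893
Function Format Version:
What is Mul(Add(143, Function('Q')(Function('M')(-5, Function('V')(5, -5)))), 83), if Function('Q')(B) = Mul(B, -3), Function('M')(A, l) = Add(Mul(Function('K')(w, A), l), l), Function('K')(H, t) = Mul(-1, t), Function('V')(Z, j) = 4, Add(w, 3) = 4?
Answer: 5893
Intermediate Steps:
w = 1 (w = Add(-3, 4) = 1)
Function('M')(A, l) = Add(l, Mul(-1, A, l)) (Function('M')(A, l) = Add(Mul(Mul(-1, A), l), l) = Add(Mul(-1, A, l), l) = Add(l, Mul(-1, A, l)))
Function('Q')(B) = Mul(-3, B)
Mul(Add(143, Function('Q')(Function('M')(-5, Function('V')(5, -5)))), 83) = Mul(Add(143, Mul(-3, Mul(4, Add(1, Mul(-1, -5))))), 83) = Mul(Add(143, Mul(-3, Mul(4, Add(1, 5)))), 83) = Mul(Add(143, Mul(-3, Mul(4, 6))), 83) = Mul(Add(143, Mul(-3, 24)), 83) = Mul(Add(143, -72), 83) = Mul(71, 83) = 5893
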